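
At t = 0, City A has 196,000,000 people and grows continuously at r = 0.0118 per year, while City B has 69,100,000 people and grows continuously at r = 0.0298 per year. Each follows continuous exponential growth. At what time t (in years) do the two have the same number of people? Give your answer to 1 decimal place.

196000000·e^(0.0118t) = 69100000·e^(0.0298t)
196000000/69100000 = e^((0.0298 − 0.0118)t) → ln(2.83647) = 0.018·t
t = 1.04256 / 0.018

t ≈ 57.9 years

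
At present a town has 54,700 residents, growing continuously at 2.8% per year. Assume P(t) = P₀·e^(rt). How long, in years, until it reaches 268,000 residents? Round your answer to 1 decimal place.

t ≈ 56.8 years

268000 = 54700 · e^(0.028·t)
t = ln(268000/54700) / 0.028 = ln(4.89945) / 0.028 = 1.58912 / 0.028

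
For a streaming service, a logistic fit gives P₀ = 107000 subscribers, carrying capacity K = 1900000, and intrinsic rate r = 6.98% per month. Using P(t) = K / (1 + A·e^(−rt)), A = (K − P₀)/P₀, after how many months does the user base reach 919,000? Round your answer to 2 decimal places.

t ≈ 39.45 months

A = (1900000 − 107000)/107000 = 16.75701
919000 = 1900000/(1 + 16.75701·e^(−0.0698t)) → 1 + 16.75701·e^(−0.0698t) = 2.06746
e^(−0.0698t) = 0.063703 → t = ln(15.69795)/0.0698 = 2.75353/0.0698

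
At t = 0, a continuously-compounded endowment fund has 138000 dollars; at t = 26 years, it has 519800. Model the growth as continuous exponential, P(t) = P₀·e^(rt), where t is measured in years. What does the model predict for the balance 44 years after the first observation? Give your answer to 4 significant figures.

≈ 1,302,000 dollars

r = ln(519800/138000) / 26 ≈ 0.051007 per year
P(44) = 138000 · e^(0.051007·44) = 138000 · 9.43402 ≈ 1301894.73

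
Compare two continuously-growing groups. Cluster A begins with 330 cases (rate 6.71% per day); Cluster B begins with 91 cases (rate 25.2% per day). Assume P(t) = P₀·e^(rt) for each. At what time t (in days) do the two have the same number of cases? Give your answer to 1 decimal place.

t ≈ 7.0 days

330·e^(0.0671t) = 91·e^(0.252t)
330/91 = e^((0.252 − 0.0671)t) → ln(3.62637) = 0.1849·t
t = 1.28823 / 0.1849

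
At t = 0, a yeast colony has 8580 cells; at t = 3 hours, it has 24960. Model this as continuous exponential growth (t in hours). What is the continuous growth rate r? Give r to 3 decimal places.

r ≈ 0.356 per hour

24960 = 8580 · e^(r·3)
e^(3r) = 24960/8580 = 2.90909
r = ln(2.90909) / 3 = 1.06784 / 3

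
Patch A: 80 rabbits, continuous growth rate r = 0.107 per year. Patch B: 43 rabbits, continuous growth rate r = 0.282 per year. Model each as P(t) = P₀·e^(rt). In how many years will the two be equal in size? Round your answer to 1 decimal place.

80·e^(0.107t) = 43·e^(0.282t)
80/43 = e^((0.282 − 0.107)t) → ln(1.86047) = 0.175·t
t = 0.62083 / 0.175

t ≈ 3.5 years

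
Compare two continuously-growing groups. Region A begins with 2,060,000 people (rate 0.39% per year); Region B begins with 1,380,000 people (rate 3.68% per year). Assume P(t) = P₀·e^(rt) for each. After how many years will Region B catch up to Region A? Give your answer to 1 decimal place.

t ≈ 12.2 years

2060000·e^(0.0039t) = 1380000·e^(0.0368t)
2060000/1380000 = e^((0.0368 − 0.0039)t) → ln(1.49275) = 0.0329·t
t = 0.40062 / 0.0329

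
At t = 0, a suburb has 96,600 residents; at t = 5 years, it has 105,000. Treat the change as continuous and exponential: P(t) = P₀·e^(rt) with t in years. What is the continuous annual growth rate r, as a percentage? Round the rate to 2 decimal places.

r ≈ 1.67% per year

105000 = 96600 · e^(r·5)
e^(5r) = 105000/96600 = 1.08696
r = ln(1.08696) / 5 = 0.08338 / 5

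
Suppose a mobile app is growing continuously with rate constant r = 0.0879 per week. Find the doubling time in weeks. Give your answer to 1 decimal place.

doubling time ≈ 7.9 weeks

doubling time = ln(2) / |r| = 0.69315 / 0.0879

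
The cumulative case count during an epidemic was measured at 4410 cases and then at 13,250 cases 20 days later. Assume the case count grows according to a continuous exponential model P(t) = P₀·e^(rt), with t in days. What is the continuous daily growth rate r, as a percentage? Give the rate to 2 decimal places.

r ≈ 5.50% per day

13250 = 4410 · e^(r·20)
e^(20r) = 13250/4410 = 3.00454
r = ln(3.00454) / 20 = 1.10012 / 20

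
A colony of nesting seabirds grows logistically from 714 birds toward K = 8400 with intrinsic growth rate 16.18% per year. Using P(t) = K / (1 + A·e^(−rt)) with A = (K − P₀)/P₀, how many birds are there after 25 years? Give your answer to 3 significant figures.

≈ 7,070 birds

A = (8400 − 714)/714 = 10.76471
P(25) = 8400 / (1 + 10.76471·e^(−0.1618·25)) = 8400 / (1 + 10.76471·0.01751)
= 8400 / 1.18849 ≈ 7067.81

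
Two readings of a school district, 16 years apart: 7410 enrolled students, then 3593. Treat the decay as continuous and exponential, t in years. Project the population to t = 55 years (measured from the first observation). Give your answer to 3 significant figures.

r = ln(3593/7410) / 16 ≈ -0.04524 per year
P(55) = 7410 · e^(-0.04524·55) = 7410 · 0.08306 ≈ 615.46

≈ 615 enrolled students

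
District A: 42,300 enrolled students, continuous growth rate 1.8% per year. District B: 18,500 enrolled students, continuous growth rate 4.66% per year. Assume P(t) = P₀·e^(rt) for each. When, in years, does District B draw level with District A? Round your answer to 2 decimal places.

t ≈ 28.92 years

42300·e^(0.018t) = 18500·e^(0.0466t)
42300/18500 = e^((0.0466 − 0.018)t) → ln(2.28649) = 0.0286·t
t = 0.82702 / 0.0286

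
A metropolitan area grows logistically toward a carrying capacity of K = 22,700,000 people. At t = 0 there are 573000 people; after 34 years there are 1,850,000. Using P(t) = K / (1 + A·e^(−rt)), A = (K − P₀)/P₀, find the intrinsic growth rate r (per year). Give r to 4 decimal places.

A = (22700000 − 573000)/573000 = 38.61606
1850000 = 22700000/(1 + 38.61606·e^(−r·34)) → e^(−34r) = (12.27027 − 1)/38.61606 = 0.291855
r = −ln(0.291855)/34 = 1.2315/34

r ≈ 0.0362 per year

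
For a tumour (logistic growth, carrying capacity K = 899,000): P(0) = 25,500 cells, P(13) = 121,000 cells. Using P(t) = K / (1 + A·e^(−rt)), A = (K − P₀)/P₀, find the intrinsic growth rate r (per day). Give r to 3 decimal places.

r ≈ 0.129 per day

A = (899000 − 25500)/25500 = 34.2549
121000 = 899000/(1 + 34.2549·e^(−r·13)) → e^(−13r) = (7.42975 − 1)/34.2549 = 0.187703
r = −ln(0.187703)/13 = 1.67289/13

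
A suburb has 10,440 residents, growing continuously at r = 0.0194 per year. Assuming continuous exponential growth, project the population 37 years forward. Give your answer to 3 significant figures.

≈ 21,400 residents

P(37) = 10440 · e^(0.0194·37) = 10440 · e^(0.7178)
= 10440 · 2.04992 ≈ 21401.15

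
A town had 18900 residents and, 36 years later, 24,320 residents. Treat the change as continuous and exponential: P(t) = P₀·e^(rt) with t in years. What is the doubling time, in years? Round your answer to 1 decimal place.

r = ln(24320/18900) / 36 = ln(1.28677) / 36 ≈ 0.007004 per year
doubling time = ln 2 / |r| = 0.69315 / 0.007004

doubling time ≈ 99.0 years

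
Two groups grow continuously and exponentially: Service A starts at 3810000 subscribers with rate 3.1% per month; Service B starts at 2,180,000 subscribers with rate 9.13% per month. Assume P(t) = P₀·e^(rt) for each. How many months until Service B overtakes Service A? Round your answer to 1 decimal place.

t ≈ 9.3 months

3810000·e^(0.031t) = 2180000·e^(0.0913t)
3810000/2180000 = e^((0.0913 − 0.031)t) → ln(1.74771) = 0.0603·t
t = 0.5583 / 0.0603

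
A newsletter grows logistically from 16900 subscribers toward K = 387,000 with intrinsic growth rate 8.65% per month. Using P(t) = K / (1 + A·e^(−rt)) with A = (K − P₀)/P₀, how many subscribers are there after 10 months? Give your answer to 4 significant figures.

≈ 37,860 subscribers

A = (387000 − 16900)/16900 = 21.89941
P(10) = 387000 / (1 + 21.89941·e^(−0.0865·10)) = 387000 / (1 + 21.89941·0.421052)
= 387000 / 10.22078 ≈ 37864.04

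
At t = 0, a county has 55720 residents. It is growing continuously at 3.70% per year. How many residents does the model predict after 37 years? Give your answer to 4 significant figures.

≈ 219,100 residents

P(37) = 55720 · e^(0.037·37) = 55720 · e^(1.369)
= 55720 · 3.93142 ≈ 219058.57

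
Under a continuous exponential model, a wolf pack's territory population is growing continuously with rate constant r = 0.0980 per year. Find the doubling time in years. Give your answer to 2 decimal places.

doubling time ≈ 7.07 years

doubling time = ln(2) / |r| = 0.69315 / 0.098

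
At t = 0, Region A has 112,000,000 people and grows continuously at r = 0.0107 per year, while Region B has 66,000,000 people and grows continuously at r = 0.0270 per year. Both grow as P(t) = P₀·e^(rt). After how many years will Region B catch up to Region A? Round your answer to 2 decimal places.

t ≈ 32.44 years

112000000·e^(0.0107t) = 66000000·e^(0.027t)
112000000/66000000 = e^((0.027 − 0.0107)t) → ln(1.69697) = 0.0163·t
t = 0.52884 / 0.0163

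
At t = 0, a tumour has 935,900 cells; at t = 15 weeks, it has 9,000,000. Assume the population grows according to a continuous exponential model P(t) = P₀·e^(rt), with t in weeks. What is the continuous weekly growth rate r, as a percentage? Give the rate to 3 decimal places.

9000000 = 935900 · e^(r·15)
e^(15r) = 9000000/935900 = 9.61641
r = ln(9.61641) / 15 = 2.26347 / 15

r ≈ 15.090% per week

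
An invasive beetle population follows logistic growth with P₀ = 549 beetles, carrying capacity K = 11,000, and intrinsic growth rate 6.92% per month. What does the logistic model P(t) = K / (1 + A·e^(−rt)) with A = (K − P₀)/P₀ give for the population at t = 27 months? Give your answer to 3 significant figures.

A = (11000 − 549)/549 = 19.03643
P(27) = 11000 / (1 + 19.03643·e^(−0.0692·27)) = 11000 / (1 + 19.03643·0.15437)
= 11000 / 3.93866 ≈ 2792.83

≈ 2,790 beetles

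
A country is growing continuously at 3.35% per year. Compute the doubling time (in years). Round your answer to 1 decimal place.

doubling time = ln(2) / |r| = 0.69315 / 0.0335

doubling time ≈ 20.7 years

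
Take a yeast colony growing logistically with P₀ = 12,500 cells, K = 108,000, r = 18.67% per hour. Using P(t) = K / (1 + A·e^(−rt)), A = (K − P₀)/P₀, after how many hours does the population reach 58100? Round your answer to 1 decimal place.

t ≈ 11.7 hours

A = (108000 − 12500)/12500 = 7.64
58100 = 108000/(1 + 7.64·e^(−0.1867t)) → 1 + 7.64·e^(−0.1867t) = 1.85886
e^(−0.1867t) = 0.112417 → t = ln(8.89547)/0.1867 = 2.18554/0.1867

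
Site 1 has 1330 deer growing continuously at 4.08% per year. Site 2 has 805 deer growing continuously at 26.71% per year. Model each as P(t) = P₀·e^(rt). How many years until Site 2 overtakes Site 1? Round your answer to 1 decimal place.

1330·e^(0.0408t) = 805·e^(0.2671t)
1330/805 = e^((0.2671 − 0.0408)t) → ln(1.65217) = 0.2263·t
t = 0.50209 / 0.2263

t ≈ 2.2 years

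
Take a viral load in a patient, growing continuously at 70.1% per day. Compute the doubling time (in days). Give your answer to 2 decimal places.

doubling time = ln(2) / |r| = 0.69315 / 0.701

doubling time ≈ 0.99 days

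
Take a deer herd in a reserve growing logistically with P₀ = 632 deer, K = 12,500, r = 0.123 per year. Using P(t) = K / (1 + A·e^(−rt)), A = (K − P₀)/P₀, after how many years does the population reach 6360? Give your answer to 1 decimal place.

t ≈ 24.1 years

A = (12500 − 632)/632 = 18.77848
6360 = 12500/(1 + 18.77848·e^(−0.123t)) → 1 + 18.77848·e^(−0.123t) = 1.96541
e^(−0.123t) = 0.05141 → t = ln(19.45133)/0.123 = 2.96792/0.123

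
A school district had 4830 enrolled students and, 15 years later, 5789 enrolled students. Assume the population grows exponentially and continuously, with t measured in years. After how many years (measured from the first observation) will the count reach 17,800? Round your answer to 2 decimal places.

t ≈ 108.03 years

r = ln(5789/4830) / 15 ≈ 0.012074 per year
t = ln(17800/4830) / r = 1.30435 / 0.012074 ≈ 108.028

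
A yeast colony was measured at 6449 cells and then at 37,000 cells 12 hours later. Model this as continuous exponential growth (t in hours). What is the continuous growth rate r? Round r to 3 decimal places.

37000 = 6449 · e^(r·12)
e^(12r) = 37000/6449 = 5.73732
r = ln(5.73732) / 12 = 1.74699 / 12

r ≈ 0.146 per hour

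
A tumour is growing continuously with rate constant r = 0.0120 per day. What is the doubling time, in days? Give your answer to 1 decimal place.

doubling time = ln(2) / |r| = 0.69315 / 0.012

doubling time ≈ 57.8 days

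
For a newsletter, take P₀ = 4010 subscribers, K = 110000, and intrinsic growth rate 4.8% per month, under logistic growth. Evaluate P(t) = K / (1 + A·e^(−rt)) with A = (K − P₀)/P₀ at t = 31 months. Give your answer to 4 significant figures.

≈ 15,780 subscribers

A = (110000 − 4010)/4010 = 26.43142
P(31) = 110000 / (1 + 26.43142·e^(−0.048·31)) = 110000 / (1 + 26.43142·0.225824)
= 110000 / 6.96885 ≈ 15784.54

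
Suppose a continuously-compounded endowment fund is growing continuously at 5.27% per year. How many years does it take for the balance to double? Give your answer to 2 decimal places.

doubling time = ln(2) / |r| = 0.69315 / 0.0527

doubling time ≈ 13.15 years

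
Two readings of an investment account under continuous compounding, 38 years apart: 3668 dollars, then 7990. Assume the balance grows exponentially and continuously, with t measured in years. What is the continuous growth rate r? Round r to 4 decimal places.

7990 = 3668 · e^(r·38)
e^(38r) = 7990/3668 = 2.1783
r = ln(2.1783) / 38 = 0.77854 / 38

r ≈ 0.0205 per year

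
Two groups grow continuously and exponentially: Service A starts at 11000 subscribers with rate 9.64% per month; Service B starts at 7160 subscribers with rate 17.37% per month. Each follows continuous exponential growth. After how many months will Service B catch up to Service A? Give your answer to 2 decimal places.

11000·e^(0.0964t) = 7160·e^(0.1737t)
11000/7160 = e^((0.1737 − 0.0964)t) → ln(1.53631) = 0.0773·t
t = 0.42939 / 0.0773

t ≈ 5.55 months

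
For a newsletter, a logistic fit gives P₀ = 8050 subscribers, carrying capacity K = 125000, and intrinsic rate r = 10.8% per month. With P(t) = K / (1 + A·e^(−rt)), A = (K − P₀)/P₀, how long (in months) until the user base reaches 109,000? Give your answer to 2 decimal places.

A = (125000 − 8050)/8050 = 14.52795
109000 = 125000/(1 + 14.52795·e^(−0.108t)) → 1 + 14.52795·e^(−0.108t) = 1.14679
e^(−0.108t) = 0.010104 → t = ln(98.97166)/0.108 = 4.59483/0.108

t ≈ 42.54 months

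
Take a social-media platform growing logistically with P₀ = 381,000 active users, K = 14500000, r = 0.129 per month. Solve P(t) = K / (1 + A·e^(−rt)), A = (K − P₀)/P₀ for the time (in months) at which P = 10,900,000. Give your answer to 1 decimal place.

A = (14500000 − 381000)/381000 = 37.05774
10900000 = 14500000/(1 + 37.05774·e^(−0.129t)) → 1 + 37.05774·e^(−0.129t) = 1.33028
e^(−0.129t) = 0.008912 → t = ln(112.20261)/0.129 = 4.72031/0.129

t ≈ 36.6 months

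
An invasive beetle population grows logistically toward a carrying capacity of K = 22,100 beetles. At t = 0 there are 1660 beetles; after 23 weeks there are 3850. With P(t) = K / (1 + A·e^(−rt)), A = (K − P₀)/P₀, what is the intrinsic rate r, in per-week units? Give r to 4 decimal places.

A = (22100 − 1660)/1660 = 12.31325
3850 = 22100/(1 + 12.31325·e^(−r·23)) → e^(−23r) = (5.74026 − 1)/12.31325 = 0.384972
r = −ln(0.384972)/23 = 0.95458/23

r ≈ 0.0415 per week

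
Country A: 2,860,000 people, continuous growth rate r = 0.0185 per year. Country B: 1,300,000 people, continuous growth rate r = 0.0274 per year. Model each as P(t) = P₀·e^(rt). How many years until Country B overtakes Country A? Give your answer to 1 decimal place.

2860000·e^(0.0185t) = 1300000·e^(0.0274t)
2860000/1300000 = e^((0.0274 − 0.0185)t) → ln(2.2) = 0.0089·t
t = 0.78846 / 0.0089

t ≈ 88.6 years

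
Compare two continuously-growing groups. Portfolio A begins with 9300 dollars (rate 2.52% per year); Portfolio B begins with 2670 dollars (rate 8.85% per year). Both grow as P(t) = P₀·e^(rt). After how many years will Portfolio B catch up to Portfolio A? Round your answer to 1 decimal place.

9300·e^(0.0252t) = 2670·e^(0.0885t)
9300/2670 = e^((0.0885 − 0.0252)t) → ln(3.48315) = 0.0633·t
t = 1.24794 / 0.0633

t ≈ 19.7 years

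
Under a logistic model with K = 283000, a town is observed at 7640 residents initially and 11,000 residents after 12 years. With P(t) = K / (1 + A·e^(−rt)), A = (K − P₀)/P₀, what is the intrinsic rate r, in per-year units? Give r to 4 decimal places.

A = (283000 − 7640)/7640 = 36.04188
11000 = 283000/(1 + 36.04188·e^(−r·12)) → e^(−12r) = (25.72727 − 1)/36.04188 = 0.68607
r = −ln(0.68607)/12 = 0.37677/12

r ≈ 0.0314 per year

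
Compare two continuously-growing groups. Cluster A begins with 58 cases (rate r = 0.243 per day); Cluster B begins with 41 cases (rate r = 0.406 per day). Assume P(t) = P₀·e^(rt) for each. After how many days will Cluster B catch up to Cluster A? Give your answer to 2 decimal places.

t ≈ 2.13 days

58·e^(0.243t) = 41·e^(0.406t)
58/41 = e^((0.406 − 0.243)t) → ln(1.41463) = 0.163·t
t = 0.34687 / 0.163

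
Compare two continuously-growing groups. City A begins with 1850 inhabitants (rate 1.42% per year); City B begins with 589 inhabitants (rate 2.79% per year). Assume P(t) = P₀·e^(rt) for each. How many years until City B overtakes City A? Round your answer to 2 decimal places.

1850·e^(0.0142t) = 589·e^(0.0279t)
1850/589 = e^((0.0279 − 0.0142)t) → ln(3.14092) = 0.0137·t
t = 1.14451 / 0.0137

t ≈ 83.54 years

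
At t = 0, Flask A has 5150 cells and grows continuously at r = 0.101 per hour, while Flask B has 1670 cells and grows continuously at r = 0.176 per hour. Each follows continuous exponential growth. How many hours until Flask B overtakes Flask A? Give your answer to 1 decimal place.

5150·e^(0.101t) = 1670·e^(0.176t)
5150/1670 = e^((0.176 − 0.101)t) → ln(3.08383) = 0.075·t
t = 1.12617 / 0.075

t ≈ 15.0 hours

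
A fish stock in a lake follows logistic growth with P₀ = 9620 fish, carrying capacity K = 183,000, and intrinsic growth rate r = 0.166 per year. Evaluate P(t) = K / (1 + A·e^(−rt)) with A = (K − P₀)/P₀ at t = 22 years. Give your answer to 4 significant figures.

≈ 124,700 fish

A = (183000 − 9620)/9620 = 18.02287
P(22) = 183000 / (1 + 18.02287·e^(−0.166·22)) = 183000 / (1 + 18.02287·0.025939)
= 183000 / 1.4675 ≈ 124701.98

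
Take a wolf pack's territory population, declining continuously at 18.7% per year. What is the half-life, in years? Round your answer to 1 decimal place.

half-life = ln(2) / |r| = 0.69315 / 0.187

half-life ≈ 3.7 years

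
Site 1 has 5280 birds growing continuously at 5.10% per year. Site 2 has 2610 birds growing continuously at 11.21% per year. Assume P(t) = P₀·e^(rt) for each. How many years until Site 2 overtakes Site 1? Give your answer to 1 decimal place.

5280·e^(0.051t) = 2610·e^(0.1121t)
5280/2610 = e^((0.1121 − 0.051)t) → ln(2.02299) = 0.0611·t
t = 0.70458 / 0.0611

t ≈ 11.5 years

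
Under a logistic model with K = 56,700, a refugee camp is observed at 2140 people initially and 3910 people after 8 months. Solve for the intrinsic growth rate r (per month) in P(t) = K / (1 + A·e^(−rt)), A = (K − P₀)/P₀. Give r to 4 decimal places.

r ≈ 0.0795 per month

A = (56700 − 2140)/2140 = 25.49533
3910 = 56700/(1 + 25.49533·e^(−r·8)) → e^(−8r) = (14.50128 − 1)/25.49533 = 0.529559
r = −ln(0.529559)/8 = 0.63571/8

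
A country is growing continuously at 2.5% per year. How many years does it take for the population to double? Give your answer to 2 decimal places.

doubling time = ln(2) / |r| = 0.69315 / 0.025

doubling time ≈ 27.73 years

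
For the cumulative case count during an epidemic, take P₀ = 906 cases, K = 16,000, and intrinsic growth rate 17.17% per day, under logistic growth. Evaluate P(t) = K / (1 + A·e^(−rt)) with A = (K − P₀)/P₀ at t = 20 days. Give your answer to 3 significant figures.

A = (16000 − 906)/906 = 16.66004
P(20) = 16000 / (1 + 16.66004·e^(−0.1717·20)) = 16000 / (1 + 16.66004·0.032258)
= 16000 / 1.53741 ≈ 10407.09

≈ 10,400 cases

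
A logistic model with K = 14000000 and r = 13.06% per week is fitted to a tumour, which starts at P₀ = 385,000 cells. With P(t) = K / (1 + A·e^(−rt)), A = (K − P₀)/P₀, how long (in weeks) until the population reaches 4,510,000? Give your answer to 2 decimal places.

t ≈ 21.61 weeks

A = (14000000 − 385000)/385000 = 35.36364
4510000 = 14000000/(1 + 35.36364·e^(−0.1306t)) → 1 + 35.36364·e^(−0.1306t) = 3.10421
e^(−0.1306t) = 0.059502 → t = ln(16.80611)/0.1306 = 2.82174/0.1306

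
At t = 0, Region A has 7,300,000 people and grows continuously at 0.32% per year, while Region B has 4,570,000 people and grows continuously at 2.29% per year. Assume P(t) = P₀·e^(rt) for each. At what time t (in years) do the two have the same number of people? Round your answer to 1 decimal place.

7300000·e^(0.0032t) = 4570000·e^(0.0229t)
7300000/4570000 = e^((0.0229 − 0.0032)t) → ln(1.59737) = 0.0197·t
t = 0.46836 / 0.0197

t ≈ 23.8 years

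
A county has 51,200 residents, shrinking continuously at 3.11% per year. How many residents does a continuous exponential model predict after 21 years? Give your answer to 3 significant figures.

P(21) = 51200 · e^(-0.0311·21) = 51200 · e^(-0.6531)
= 51200 · 0.52043 ≈ 26646.01

≈ 26,600 residents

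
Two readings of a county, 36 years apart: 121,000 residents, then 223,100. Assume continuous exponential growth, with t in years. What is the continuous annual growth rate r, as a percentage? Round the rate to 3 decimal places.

r ≈ 1.700% per year

223100 = 121000 · e^(r·36)
e^(36r) = 223100/121000 = 1.8438
r = ln(1.8438) / 36 = 0.61183 / 36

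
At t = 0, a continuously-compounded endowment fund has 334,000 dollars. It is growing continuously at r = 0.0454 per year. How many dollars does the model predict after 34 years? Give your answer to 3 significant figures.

≈ 1,560,000 dollars

P(34) = 334000 · e^(0.0454·34) = 334000 · e^(1.5436)
= 334000 · 4.68141 ≈ 1563591.96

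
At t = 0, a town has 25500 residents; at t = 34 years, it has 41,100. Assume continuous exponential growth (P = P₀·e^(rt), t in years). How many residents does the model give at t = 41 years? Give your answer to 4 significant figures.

r = ln(41100/25500) / 34 ≈ 0.014039 per year
P(41) = 25500 · e^(0.014039·41) = 25500 · 1.7782 ≈ 45344.18

≈ 45,340 residents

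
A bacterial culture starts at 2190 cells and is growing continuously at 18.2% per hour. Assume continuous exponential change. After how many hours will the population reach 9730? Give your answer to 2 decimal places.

t ≈ 8.19 hours

9730 = 2190 · e^(0.182·t)
t = ln(9730/2190) / 0.182 = ln(4.44292) / 0.182 = 1.49131 / 0.182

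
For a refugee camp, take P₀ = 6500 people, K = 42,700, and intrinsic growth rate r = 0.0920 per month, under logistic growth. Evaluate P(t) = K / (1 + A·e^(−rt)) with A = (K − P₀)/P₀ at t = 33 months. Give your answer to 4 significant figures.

≈ 33,690 people

A = (42700 − 6500)/6500 = 5.56923
P(33) = 42700 / (1 + 5.56923·e^(−0.092·33)) = 42700 / (1 + 5.56923·0.048027)
= 42700 / 1.26747 ≈ 33689.13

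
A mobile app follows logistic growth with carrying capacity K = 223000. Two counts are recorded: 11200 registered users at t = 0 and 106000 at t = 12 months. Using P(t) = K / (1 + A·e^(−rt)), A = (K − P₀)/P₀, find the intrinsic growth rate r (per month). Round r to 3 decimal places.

r ≈ 0.237 per month

A = (223000 − 11200)/11200 = 18.91071
106000 = 223000/(1 + 18.91071·e^(−r·12)) → e^(−12r) = (2.10377 − 1)/18.91071 = 0.058368
r = −ln(0.058368)/12 = 2.84099/12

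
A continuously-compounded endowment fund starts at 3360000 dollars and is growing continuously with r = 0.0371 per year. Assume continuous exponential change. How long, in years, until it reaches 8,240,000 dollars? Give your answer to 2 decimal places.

8240000 = 3360000 · e^(0.0371·t)
t = ln(8240000/3360000) / 0.0371 = ln(2.45238) / 0.0371 = 0.89706 / 0.0371

t ≈ 24.18 years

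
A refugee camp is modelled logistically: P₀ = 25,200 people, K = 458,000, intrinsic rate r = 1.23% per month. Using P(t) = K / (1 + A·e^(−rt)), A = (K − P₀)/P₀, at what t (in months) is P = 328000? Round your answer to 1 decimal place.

A = (458000 − 25200)/25200 = 17.1746
328000 = 458000/(1 + 17.1746·e^(−0.0123t)) → 1 + 17.1746·e^(−0.0123t) = 1.39634
e^(−0.0123t) = 0.023077 → t = ln(43.33284)/0.0123 = 3.76891/0.0123

t ≈ 306.4 months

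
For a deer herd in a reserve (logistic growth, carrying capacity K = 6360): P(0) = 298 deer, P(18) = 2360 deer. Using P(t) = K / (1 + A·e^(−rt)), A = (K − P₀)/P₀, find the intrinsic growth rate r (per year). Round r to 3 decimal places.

r ≈ 0.138 per year

A = (6360 − 298)/298 = 20.34228
2360 = 6360/(1 + 20.34228·e^(−r·18)) → e^(−18r) = (2.69492 − 1)/20.34228 = 0.08332
r = −ln(0.08332)/18 = 2.48507/18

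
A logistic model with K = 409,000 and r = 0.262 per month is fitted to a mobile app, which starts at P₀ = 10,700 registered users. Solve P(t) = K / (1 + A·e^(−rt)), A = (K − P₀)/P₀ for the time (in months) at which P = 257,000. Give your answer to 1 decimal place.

A = (409000 − 10700)/10700 = 37.2243
257000 = 409000/(1 + 37.2243·e^(−0.262t)) → 1 + 37.2243·e^(−0.262t) = 1.59144
e^(−0.262t) = 0.015889 → t = ln(62.93845)/0.262 = 4.14216/0.262

t ≈ 15.8 months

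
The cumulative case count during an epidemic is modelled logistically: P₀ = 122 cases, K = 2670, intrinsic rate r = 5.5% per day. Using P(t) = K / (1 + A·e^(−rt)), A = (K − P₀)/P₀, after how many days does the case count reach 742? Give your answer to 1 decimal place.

t ≈ 37.9 days

A = (2670 − 122)/122 = 20.88525
742 = 2670/(1 + 20.88525·e^(−0.055t)) → 1 + 20.88525·e^(−0.055t) = 3.59838
e^(−0.055t) = 0.124412 → t = ln(8.03779)/0.055 = 2.08415/0.055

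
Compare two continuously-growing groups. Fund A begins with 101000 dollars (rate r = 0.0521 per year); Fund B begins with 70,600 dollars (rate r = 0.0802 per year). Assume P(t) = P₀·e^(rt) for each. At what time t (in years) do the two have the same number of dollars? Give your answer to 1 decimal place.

101000·e^(0.0521t) = 70600·e^(0.0802t)
101000/70600 = e^((0.0802 − 0.0521)t) → ln(1.43059) = 0.0281·t
t = 0.35809 / 0.0281

t ≈ 12.7 years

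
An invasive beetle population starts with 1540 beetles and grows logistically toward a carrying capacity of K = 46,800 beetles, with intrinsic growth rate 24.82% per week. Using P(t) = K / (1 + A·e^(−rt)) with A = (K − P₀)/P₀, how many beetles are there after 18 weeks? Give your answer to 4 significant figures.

≈ 35,000 beetles

A = (46800 − 1540)/1540 = 29.38961
P(18) = 46800 / (1 + 29.38961·e^(−0.2482·18)) = 46800 / (1 + 29.38961·0.011475)
= 46800 / 1.33724 ≈ 34997.44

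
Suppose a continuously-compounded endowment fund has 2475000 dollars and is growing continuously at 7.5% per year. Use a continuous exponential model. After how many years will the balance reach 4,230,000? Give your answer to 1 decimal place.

t ≈ 7.1 years

4230000 = 2475000 · e^(0.075·t)
t = ln(4230000/2475000) / 0.075 = ln(1.70909) / 0.075 = 0.53596 / 0.075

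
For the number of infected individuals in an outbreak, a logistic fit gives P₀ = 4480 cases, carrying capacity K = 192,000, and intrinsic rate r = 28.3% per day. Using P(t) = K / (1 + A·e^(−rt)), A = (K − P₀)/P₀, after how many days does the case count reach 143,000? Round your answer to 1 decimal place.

A = (192000 − 4480)/4480 = 41.85714
143000 = 192000/(1 + 41.85714·e^(−0.283t)) → 1 + 41.85714·e^(−0.283t) = 1.34266
e^(−0.283t) = 0.008186 → t = ln(122.15452)/0.283 = 4.80529/0.283

t ≈ 17.0 days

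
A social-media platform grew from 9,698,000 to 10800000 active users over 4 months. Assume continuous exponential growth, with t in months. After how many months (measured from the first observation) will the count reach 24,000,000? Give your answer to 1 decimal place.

t ≈ 33.7 months

r = ln(10800000/9698000) / 4 ≈ 0.026907 per month
t = ln(24000000/9698000) / r = 0.90613 / 0.026907 ≈ 33.677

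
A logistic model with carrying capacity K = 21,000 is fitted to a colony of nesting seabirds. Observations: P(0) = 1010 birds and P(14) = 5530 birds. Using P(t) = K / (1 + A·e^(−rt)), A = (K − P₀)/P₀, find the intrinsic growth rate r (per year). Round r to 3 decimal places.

A = (21000 − 1010)/1010 = 19.79208
5530 = 21000/(1 + 19.79208·e^(−r·14)) → e^(−14r) = (3.79747 − 1)/19.79208 = 0.141343
r = −ln(0.141343)/14 = 1.95657/14

r ≈ 0.140 per year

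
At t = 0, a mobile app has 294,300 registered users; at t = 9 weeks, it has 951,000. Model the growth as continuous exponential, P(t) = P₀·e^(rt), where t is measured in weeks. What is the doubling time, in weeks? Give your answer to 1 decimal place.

doubling time ≈ 5.3 weeks

r = ln(951000/294300) / 9 = ln(3.2314) / 9 ≈ 0.130324 per week
doubling time = ln 2 / |r| = 0.69315 / 0.130324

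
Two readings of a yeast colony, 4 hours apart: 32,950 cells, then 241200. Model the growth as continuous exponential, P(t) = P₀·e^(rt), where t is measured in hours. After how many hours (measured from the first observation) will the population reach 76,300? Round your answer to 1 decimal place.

r = ln(241200/32950) / 4 ≈ 0.497659 per hour
t = ln(76300/32950) / r = 0.83968 / 0.497659 ≈ 1.687

t ≈ 1.7 hours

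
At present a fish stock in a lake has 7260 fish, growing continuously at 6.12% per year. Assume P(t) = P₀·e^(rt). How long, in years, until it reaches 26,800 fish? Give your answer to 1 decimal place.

t ≈ 21.3 years

26800 = 7260 · e^(0.0612·t)
t = ln(26800/7260) / 0.0612 = ln(3.69146) / 0.0612 = 1.30602 / 0.0612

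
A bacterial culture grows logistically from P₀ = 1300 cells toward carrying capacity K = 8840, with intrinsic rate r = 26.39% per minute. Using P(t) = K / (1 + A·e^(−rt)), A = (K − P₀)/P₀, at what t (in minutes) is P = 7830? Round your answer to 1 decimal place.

t ≈ 14.4 minutes

A = (8840 − 1300)/1300 = 5.8
7830 = 8840/(1 + 5.8·e^(−0.2639t)) → 1 + 5.8·e^(−0.2639t) = 1.12899
e^(−0.2639t) = 0.02224 → t = ln(44.96436)/0.2639 = 3.80587/0.2639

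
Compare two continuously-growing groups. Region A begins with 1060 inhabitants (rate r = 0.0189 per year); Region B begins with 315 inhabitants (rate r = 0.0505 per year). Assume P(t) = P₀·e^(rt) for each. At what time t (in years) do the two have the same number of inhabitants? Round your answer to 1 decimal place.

1060·e^(0.0189t) = 315·e^(0.0505t)
1060/315 = e^((0.0505 − 0.0189)t) → ln(3.36508) = 0.0316·t
t = 1.21345 / 0.0316

t ≈ 38.4 years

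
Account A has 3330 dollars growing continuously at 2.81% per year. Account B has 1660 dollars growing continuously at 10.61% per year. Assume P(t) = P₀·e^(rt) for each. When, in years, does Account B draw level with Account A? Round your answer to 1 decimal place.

t ≈ 8.9 years

3330·e^(0.0281t) = 1660·e^(0.1061t)
3330/1660 = e^((0.1061 − 0.0281)t) → ln(2.00602) = 0.078·t
t = 0.69615 / 0.078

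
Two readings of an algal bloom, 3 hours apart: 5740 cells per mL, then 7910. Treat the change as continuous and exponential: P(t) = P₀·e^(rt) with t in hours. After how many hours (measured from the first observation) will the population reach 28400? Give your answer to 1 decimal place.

r = ln(7910/5740) / 3 ≈ 0.10689 per hour
t = ln(28400/5740) / r = 1.59893 / 0.10689 ≈ 14.959

t ≈ 15.0 hours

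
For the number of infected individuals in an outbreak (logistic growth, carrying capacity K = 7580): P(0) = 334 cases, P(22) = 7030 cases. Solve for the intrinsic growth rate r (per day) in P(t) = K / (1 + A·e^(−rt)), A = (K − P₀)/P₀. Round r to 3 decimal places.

A = (7580 − 334)/334 = 21.69461
7030 = 7580/(1 + 21.69461·e^(−r·22)) → e^(−22r) = (1.07824 − 1)/21.69461 = 0.003606
r = −ln(0.003606)/22 = 5.62509/22

r ≈ 0.256 per day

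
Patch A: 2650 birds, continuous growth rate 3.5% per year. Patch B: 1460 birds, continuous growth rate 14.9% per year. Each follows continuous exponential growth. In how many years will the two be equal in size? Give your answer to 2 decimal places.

t ≈ 5.23 years

2650·e^(0.035t) = 1460·e^(0.149t)
2650/1460 = e^((0.149 − 0.035)t) → ln(1.81507) = 0.114·t
t = 0.59612 / 0.114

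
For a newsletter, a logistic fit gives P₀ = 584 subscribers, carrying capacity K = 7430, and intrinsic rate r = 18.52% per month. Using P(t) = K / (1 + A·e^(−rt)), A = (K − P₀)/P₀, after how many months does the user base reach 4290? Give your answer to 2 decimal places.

t ≈ 14.98 months

A = (7430 − 584)/584 = 11.7226
4290 = 7430/(1 + 11.7226·e^(−0.1852t)) → 1 + 11.7226·e^(−0.1852t) = 1.73193
e^(−0.1852t) = 0.062438 → t = ln(16.01591)/0.1852 = 2.77358/0.1852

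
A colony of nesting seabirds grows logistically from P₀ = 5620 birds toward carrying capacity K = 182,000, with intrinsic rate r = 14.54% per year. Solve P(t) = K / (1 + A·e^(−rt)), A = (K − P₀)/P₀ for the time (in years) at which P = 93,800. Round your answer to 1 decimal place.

t ≈ 24.1 years

A = (182000 − 5620)/5620 = 31.38434
93800 = 182000/(1 + 31.38434·e^(−0.1454t)) → 1 + 31.38434·e^(−0.1454t) = 1.9403
e^(−0.1454t) = 0.029961 → t = ln(33.377)/0.1454 = 3.50787/0.1454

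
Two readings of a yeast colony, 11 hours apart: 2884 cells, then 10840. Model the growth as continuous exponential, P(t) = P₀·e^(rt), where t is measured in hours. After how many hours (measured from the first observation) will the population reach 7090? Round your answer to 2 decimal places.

t ≈ 7.47 hours

r = ln(10840/2884) / 11 ≈ 0.12037 per hour
t = ln(7090/2884) / r = 0.89951 / 0.12037 ≈ 7.473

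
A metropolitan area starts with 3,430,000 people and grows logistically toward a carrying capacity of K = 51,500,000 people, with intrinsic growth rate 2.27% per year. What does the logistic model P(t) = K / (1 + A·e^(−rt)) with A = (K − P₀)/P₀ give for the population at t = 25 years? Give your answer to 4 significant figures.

A = (51500000 − 3430000)/3430000 = 14.01458
P(25) = 51500000 / (1 + 14.01458·e^(−0.0227·25)) = 51500000 / (1 + 14.01458·0.566941)
= 51500000 / 8.94544 ≈ 5757123.99

≈ 5,757,000 people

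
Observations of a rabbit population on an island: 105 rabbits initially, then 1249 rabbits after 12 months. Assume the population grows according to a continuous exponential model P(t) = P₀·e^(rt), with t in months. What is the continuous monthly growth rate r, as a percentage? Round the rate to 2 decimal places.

r ≈ 20.63% per month

1249 = 105 · e^(r·12)
e^(12r) = 1249/105 = 11.89524
r = ln(11.89524) / 12 = 2.47614 / 12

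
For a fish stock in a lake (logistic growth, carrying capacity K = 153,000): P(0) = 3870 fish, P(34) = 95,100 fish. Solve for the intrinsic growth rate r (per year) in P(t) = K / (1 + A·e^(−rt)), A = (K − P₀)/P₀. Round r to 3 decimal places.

A = (153000 − 3870)/3870 = 38.53488
95100 = 153000/(1 + 38.53488·e^(−r·34)) → e^(−34r) = (1.60883 − 1)/38.53488 = 0.0158
r = −ln(0.0158)/34 = 4.14778/34

r ≈ 0.122 per year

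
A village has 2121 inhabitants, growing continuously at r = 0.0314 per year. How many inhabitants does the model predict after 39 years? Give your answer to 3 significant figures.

P(39) = 2121 · e^(0.0314·39) = 2121 · e^(1.2246)
= 2121 · 3.4028 ≈ 7217.35

≈ 7,220 inhabitants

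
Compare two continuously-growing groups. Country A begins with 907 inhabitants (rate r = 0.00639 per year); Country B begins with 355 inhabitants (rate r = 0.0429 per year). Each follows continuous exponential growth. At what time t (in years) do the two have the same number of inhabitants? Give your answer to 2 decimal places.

t ≈ 25.69 years

907·e^(0.00639t) = 355·e^(0.0429t)
907/355 = e^((0.0429 − 0.00639)t) → ln(2.55493) = 0.03651·t
t = 0.93802 / 0.03651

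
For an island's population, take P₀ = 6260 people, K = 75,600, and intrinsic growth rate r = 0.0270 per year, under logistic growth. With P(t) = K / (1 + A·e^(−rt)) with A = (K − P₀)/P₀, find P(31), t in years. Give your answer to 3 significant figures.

A = (75600 − 6260)/6260 = 11.07668
P(31) = 75600 / (1 + 11.07668·e^(−0.027·31)) = 75600 / (1 + 11.07668·0.433008)
= 75600 / 5.79629 ≈ 13042.84

≈ 13,000 people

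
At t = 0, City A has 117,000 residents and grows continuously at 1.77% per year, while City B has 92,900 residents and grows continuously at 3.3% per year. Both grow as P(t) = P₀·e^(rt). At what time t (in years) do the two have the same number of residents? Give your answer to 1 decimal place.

t ≈ 15.1 years

117000·e^(0.0177t) = 92900·e^(0.033t)
117000/92900 = e^((0.033 − 0.0177)t) → ln(1.25942) = 0.0153·t
t = 0.23065 / 0.0153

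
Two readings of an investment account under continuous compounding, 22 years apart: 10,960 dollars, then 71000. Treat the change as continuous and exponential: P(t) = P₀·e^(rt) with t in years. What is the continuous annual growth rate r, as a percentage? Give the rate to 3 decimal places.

71000 = 10960 · e^(r·22)
e^(22r) = 71000/10960 = 6.4781
r = ln(6.4781) / 22 = 1.86843 / 22

r ≈ 8.493% per year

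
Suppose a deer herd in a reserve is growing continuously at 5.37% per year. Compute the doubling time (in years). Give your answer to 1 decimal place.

doubling time = ln(2) / |r| = 0.69315 / 0.0537

doubling time ≈ 12.9 years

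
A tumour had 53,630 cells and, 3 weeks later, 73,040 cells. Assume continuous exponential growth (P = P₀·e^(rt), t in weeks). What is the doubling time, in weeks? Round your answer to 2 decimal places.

r = ln(73040/53630) / 3 = ln(1.36192) / 3 ≈ 0.102966 per week
doubling time = ln 2 / |r| = 0.69315 / 0.102966

doubling time ≈ 6.73 weeks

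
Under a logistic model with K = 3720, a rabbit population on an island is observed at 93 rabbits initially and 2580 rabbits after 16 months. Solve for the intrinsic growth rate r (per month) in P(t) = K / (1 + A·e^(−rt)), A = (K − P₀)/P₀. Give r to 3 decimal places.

r ≈ 0.280 per month

A = (3720 − 93)/93 = 39
2580 = 3720/(1 + 39·e^(−r·16)) → e^(−16r) = (1.44186 − 1)/39 = 0.01133
r = −ln(0.01133)/16 = 4.48032/16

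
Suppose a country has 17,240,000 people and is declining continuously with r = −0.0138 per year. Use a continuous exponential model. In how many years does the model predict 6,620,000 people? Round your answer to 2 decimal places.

6620000 = 17240000 · e^(-0.0138·t)
t = ln(6620000/17240000) / -0.0138 = ln(0.38399) / -0.0138 = -0.95714 / -0.0138

t ≈ 69.36 years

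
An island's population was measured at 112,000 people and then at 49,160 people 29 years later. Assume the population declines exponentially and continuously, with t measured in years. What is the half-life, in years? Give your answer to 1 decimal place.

half-life ≈ 24.4 years

r = ln(49160/112000) / 29 = ln(0.43893) / 29 ≈ -0.028394 per year
half-life = ln 2 / |r| = 0.69315 / 0.028394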